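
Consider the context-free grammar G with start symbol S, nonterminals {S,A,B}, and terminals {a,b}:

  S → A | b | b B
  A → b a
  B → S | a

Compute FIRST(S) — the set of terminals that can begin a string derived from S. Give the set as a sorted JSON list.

Compute FIRST by fixpoint:
[1]
  A via A→b a: +{b}
  B via B→a: +{a}
  S via S→A: +{b}
  FIRST[S]={b}  FIRST[A]={b}  FIRST[B]={a}
[2]
  B via B→S: +{b}
  FIRST[S]={b}  FIRST[A]={b}  FIRST[B]={a,b}
[3] (no change)
  FIRST[S]={b}  FIRST[A]={b}  FIRST[B]={a,b}

FIRST(S) = ["b"]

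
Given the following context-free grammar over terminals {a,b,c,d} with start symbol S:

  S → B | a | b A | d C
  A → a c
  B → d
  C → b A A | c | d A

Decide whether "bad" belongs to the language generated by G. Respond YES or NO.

Convert to CNF:
  S -> T2 A | T3 C | a | d
  A -> T0 T1
  B -> d
  C -> T2 X4 | T3 A | c
  T0 -> a
  T1 -> c
  T2 -> b
  T3 -> d
  X4 -> A A

CYK fill:
  [0..0]={T2}  "b"  orig:{}
  [1..1]={S,T0}  "a"  orig:{S}
  [2..2]={B,S,T3}  "d"  orig:{B,S}
  [0..1]=∅  "ba"
  [1..2]=∅  "ad"
  [0..2]=∅  "bad"

S ∉ T[0,2] ⇒ NO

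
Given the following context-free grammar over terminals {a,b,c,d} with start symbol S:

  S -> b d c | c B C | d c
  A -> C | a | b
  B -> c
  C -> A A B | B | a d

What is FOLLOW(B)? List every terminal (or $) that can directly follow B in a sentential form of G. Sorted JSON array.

FIRST sets, iterate to fixpoint:
pass 1:
  A via A→a: +{a}
  A via A→b: +{b}
  B via B→c: +{c}
  C via C→A A B: +{a,b}
  C via C→B: +{c}
  S via S→b d c: +{b}
  S via S→c B C: +{c}
  S via S→d c: +{d}
  S: {b,c,d}  A: {a,b}  B: {c}  C: {a,b,c}
pass 2:
  A via A→C: +{c}
  S: {b,c,d}  A: {a,b,c}  B: {c}  C: {a,b,c}
pass 3: — fixpoint
  S: {b,c,d}  A: {a,b,c}  B: {c}  C: {a,b,c}

Compute FOLLOW by fixpoint:
initialize: $ ∈ FOLLOW(S)
[1]
  C→A A B: FOLLOW(A) ⊇ FIRST(A) = {a,b,c}; new: +{a,b,c}
  S→c B C: FOLLOW(B) ⊇ FIRST(C) = {a,b,c}; new: +{a,b,c}
  S→c B C: FOLLOW(C) ⊇ FOLLOW(S) ⊇ {$}; new: +{$}
  FOLLOW(S)={$}  FOLLOW(A)={a,b,c}  FOLLOW(B)={a,b,c}  FOLLOW(C)={$}
[2]
  A→C: FOLLOW(C) ⊇ FOLLOW(A) ⊇ {a,b,c}; new: +{a,b,c}
  C→A A B: FOLLOW(B) ⊇ FOLLOW(C) ⊇ {$,a,b,c}; new: +{$}
  FOLLOW(S)={$}  FOLLOW(A)={a,b,c}  FOLLOW(B)={$,a,b,c}  FOLLOW(C)={$,a,b,c}
[3] — fixpoint
  FOLLOW(S)={$}  FOLLOW(A)={a,b,c}  FOLLOW(B)={$,a,b,c}  FOLLOW(C)={$,a,b,c}

FOLLOW(B) = ["$", "a", "b", "c"]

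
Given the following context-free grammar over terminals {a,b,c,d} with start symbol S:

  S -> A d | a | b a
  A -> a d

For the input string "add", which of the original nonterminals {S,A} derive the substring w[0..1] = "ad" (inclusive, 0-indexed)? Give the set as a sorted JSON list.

CNF form of G:
  S -> A T1 | T2 T0 | a
  A -> T0 T1
  T0 -> a
  T1 -> d
  T2 -> b

CYK fill — only the sub-triangle for w[0..1]:
  [0..0]={S,T0}  "a"  orig:{S}
  [1..1]={T1}  "d"  orig:{}
  [0..1]={A}  "ad"

Original NTs in T[0,1] deriving "ad": ["A"]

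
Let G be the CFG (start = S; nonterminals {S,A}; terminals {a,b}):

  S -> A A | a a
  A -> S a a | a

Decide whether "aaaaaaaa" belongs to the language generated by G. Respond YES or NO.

Convert to CNF:
  S -> A A | T0 T0
  A -> S X1 | a
  T0 -> a
  X1 -> T0 T0

Fill CYK table bottom-up:
  T[0,0] 'a' = {A,T0}  orig:{A}
  T[1,1] 'a' = {A,T0}  orig:{A}
  T[2,2] 'a' = {A,T0}  orig:{A}
  T[3,3] 'a' = {A,T0}  orig:{A}
  T[4,4] 'a' = {A,T0}  orig:{A}
  T[5,5] 'a' = {A,T0}  orig:{A}
  T[6,6] 'a' = {A,T0}  orig:{A}
  T[7,7] 'a' = {A,T0}  orig:{A}
  T[0,1] 'aa' = {S,X1}  orig:{S}
  T[1,2] 'aa' = {S,X1}  orig:{S}
  T[2,3] 'aa' = {S,X1}  orig:{S}
  T[3,4] 'aa' = {S,X1}  orig:{S}
  T[4,5] 'aa' = {S,X1}  orig:{S}
  T[5,6] 'aa' = {S,X1}  orig:{S}
  T[6,7] 'aa' = {S,X1}  orig:{S}
  T[0,2] 'aaa' = ∅
  T[1,3] 'aaa' = ∅
  T[2,4] 'aaa' = ∅
  T[3,5] 'aaa' = ∅
  T[4,6] 'aaa' = ∅
  T[5,7] 'aaa' = ∅
  T[0,3] 'aaaa' = {A}
  T[1,4] 'aaaa' = {A}
  T[2,5] 'aaaa' = {A}
  T[3,6] 'aaaa' = {A}
  T[4,7] 'aaaa' = {A}
  T[0,4] 'aaaaa' = {S}
  T[1,5] 'aaaaa' = {S}
  T[2,6] 'aaaaa' = {S}
  T[3,7] 'aaaaa' = {S}
  T[0,5] 'aaaaaa' = ∅
  T[1,6] 'aaaaaa' = ∅
  T[2,7] 'aaaaaa' = ∅
  T[0,6] 'aaaaaaa' = {A}
  T[1,7] 'aaaaaaa' = {A}
  T[0,7] 'aaaaaaaa' = {S}

S ∈ T[0,7] ⇒ YES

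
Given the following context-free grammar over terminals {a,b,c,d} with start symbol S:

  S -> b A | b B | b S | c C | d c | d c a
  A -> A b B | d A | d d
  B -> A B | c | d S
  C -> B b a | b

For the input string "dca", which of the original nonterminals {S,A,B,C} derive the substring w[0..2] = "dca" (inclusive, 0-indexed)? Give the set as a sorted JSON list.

Convert to CNF:
  S -> T0 A | T0 B | T0 S | T1 T3 | T1 X6 | T3 C
  A -> A X4 | T1 A | T1 T1
  B -> A B | T1 S | c
  C -> B X5 | b
  T0 -> b
  T1 -> d
  T2 -> a
  T3 -> c
  X4 -> T0 B
  X5 -> T0 T2
  X6 -> T3 T2

CYK table (by increasing span), restricted to cells inside w[0..2]:
  [0..0]={T1}  "d"  orig:{}
  [1..1]={B,T3}  "c"  orig:{B}
  [2..2]={T2}  "a"  orig:{}
  [0..1]={S}  "dc"
  [1..2]={X6}  "ca"  orig:{}
  [0..2]={S}  "dca"

Original NTs in T[0,2] deriving "dca": ["S"]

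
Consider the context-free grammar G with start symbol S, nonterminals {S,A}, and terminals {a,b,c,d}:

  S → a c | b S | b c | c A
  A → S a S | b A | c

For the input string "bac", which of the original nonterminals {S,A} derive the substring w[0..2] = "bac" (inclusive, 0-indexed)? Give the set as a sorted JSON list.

CNF form of G:
  S -> T0 T2 | T1 S | T1 T2 | T2 A
  A -> S X3 | T1 A | c
  T0 -> a
  T1 -> b
  T2 -> c
  X3 -> T0 S

CYK table (by increasing span) (cells [i..j] with 0 ≤ i ≤ j ≤ 2 only):
  cell(0,0) b: {T1}  orig:{}
  cell(1,1) a: {T0}  orig:{}
  cell(2,2) c: {A,T2}  orig:{A}
  cell(0,1) ba: ∅
  cell(1,2) ac: {S}
  cell(0,2) bac: {S}

Original NTs in T[0,2] deriving "bac": ["S"]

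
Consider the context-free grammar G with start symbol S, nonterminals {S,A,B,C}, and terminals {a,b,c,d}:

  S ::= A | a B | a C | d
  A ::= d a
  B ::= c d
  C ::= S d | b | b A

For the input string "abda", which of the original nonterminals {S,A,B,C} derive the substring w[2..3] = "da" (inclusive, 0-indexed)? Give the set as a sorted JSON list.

Convert to CNF:
  S -> T0 T1 | T1 B | T1 C | d
  A -> T0 T1
  B -> T2 T0
  C -> S T0 | T3 A | b
  T0 -> d
  T1 -> a
  T2 -> c
  T3 -> b

CYK fill (cells [i..j] with 2 ≤ i ≤ j ≤ 3 only):
  cell(2,2) d: {S,T0}  orig:{S}
  cell(3,3) a: {T1}  orig:{}
  cell(2,3) da: {A,S}

Original NTs in T[2,3] deriving "da": ["A", "S"]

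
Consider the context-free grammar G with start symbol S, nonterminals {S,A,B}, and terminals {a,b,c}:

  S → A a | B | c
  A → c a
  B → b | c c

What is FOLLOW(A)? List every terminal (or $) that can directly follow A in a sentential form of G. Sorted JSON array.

Compute FIRST by fixpoint:
round 1:
  A via A→c a: +{c}
  B via B→b: +{b}
  B via B→c c: +{c}
  S via S→A a: +{c}
  S via S→B: +{b}
  FIRST[S]={b,c}  FIRST[A]={c}  FIRST[B]={b,c}
round 2: (stable)
  FIRST[S]={b,c}  FIRST[A]={c}  FIRST[B]={b,c}

FOLLOW sets:
seed FOLLOW(S) with $
round 1:
  S→A a: FOLLOW(A) ⊇ FIRST(a) = {a}; new: +{a}
  S→B: FOLLOW(B) ⊇ FOLLOW(S) ⊇ {$}; new: +{$}
  S: {$}  A: {a}  B: {$}
round 2: — fixpoint
  S: {$}  A: {a}  B: {$}

FOLLOW(A) = ["a"]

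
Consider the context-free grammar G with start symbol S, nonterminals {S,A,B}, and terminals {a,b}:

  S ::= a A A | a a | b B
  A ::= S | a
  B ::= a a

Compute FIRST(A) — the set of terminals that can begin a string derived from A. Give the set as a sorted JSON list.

FIRST sets, iterate to fixpoint:
round 1:
  A via A→a: +{a}
  B via B→a a: +{a}
  S via S→a A A: +{a}
  S via S→b B: +{b}
  S: {a,b}  A: {a}  B: {a}
round 2:
  A via A→S: +{b}
  S: {a,b}  A: {a,b}  B: {a}
round 3: — fixpoint
  S: {a,b}  A: {a,b}  B: {a}

FIRST(A) = ["a", "b"]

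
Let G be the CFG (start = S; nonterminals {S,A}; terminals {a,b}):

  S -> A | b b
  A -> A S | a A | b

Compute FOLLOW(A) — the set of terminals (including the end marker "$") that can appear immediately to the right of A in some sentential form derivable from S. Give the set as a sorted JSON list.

FIRST iteration:
[1]
  A via A→a A: +{a}
  A via A→b: +{b}
  S via S→A: +{a,b}
  FIRST(S)={a,b}  FIRST(A)={a,b}
[2] (no change)
  FIRST(S)={a,b}  FIRST(A)={a,b}

FOLLOW iteration:
initialize: $ ∈ FOLLOW(S)
pass 1:
  A→A S: FOLLOW(A) ⊇ FIRST(S) = {a,b}; new: +{a,b}
  A→A S: FOLLOW(S) ⊇ FOLLOW(A) ⊇ {a,b}; new: +{a,b}
  S→A: FOLLOW(A) ⊇ FOLLOW(S) ⊇ {$,a,b}; new: +{$}
  FOLLOW[S]={$,a,b}  FOLLOW[A]={$,a,b}
pass 2: (no change)
  FOLLOW[S]={$,a,b}  FOLLOW[A]={$,a,b}

FOLLOW(A) = ["$", "a", "b"]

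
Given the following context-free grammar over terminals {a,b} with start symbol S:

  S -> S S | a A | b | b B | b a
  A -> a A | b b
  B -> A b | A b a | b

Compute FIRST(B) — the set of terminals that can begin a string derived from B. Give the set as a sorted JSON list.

Compute FIRST by fixpoint:
iter 1:
  A via A→a A: +{a}
  A via A→b b: +{b}
  B via B→A b: +{a,b}
  S via S→a A: +{a}
  S via S→b: +{b}
  S: {a,b}  A: {a,b}  B: {a,b}
iter 2: (no change)
  S: {a,b}  A: {a,b}  B: {a,b}

FIRST(B) = ["a", "b"]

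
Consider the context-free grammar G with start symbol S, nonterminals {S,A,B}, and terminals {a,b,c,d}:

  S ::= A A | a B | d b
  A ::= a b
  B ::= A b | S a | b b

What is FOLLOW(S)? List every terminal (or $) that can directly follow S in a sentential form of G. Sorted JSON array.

FIRST sets, iterate to fixpoint:
round 1:
  A via A→a b: +{a}
  B via B→A b: +{a}
  B via B→b b: +{b}
  S via S→A A: +{a}
  S via S→d b: +{d}
  FIRST(S)={a,d}  FIRST(A)={a}  FIRST(B)={a,b}
round 2:
  B via B→S a: +{d}
  FIRST(S)={a,d}  FIRST(A)={a}  FIRST(B)={a,b,d}
round 3: (stable)
  FIRST(S)={a,d}  FIRST(A)={a}  FIRST(B)={a,b,d}

Compute FOLLOW by fixpoint:
initialize: $ ∈ FOLLOW(S)
[1]
  B→A b: FOLLOW(A) ⊇ FIRST(b) = {b}; new: +{b}
  B→S a: FOLLOW(S) ⊇ FIRST(a) = {a}; new: +{a}
  S→A A: FOLLOW(A) ⊇ FIRST(A) = {a}; new: +{a}
  S→A A: FOLLOW(A) ⊇ FOLLOW(S) ⊇ {$,a}; new: +{$}
  S→a B: FOLLOW(B) ⊇ FOLLOW(S) ⊇ {$,a}; new: +{$,a}
  FOLLOW(S)={$,a}  FOLLOW(A)={$,a,b}  FOLLOW(B)={$,a}
[2] (no change)
  FOLLOW(S)={$,a}  FOLLOW(A)={$,a,b}  FOLLOW(B)={$,a}

FOLLOW(S) = ["$", "a"]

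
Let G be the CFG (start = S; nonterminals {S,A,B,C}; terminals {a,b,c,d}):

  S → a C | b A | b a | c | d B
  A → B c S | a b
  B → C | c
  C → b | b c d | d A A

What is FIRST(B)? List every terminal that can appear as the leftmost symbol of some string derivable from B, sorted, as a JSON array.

FIRST sets, iterate to fixpoint:
round 1:
  A via A→a b: +{a}
  B via B→c: +{c}
  C via C→b: +{b}
  C via C→d A A: +{d}
  S via S→a C: +{a}
  S via S→b A: +{b}
  S via S→c: +{c}
  S via S→d B: +{d}
  FIRST[S]={a,b,c,d}  FIRST[A]={a}  FIRST[B]={c}  FIRST[C]={b,d}
round 2:
  A via A→B c S: +{c}
  B via B→C: +{b,d}
  FIRST[S]={a,b,c,d}  FIRST[A]={a,c}  FIRST[B]={b,c,d}  FIRST[C]={b,d}
round 3:
  A via A→B c S: +{b,d}
  FIRST[S]={a,b,c,d}  FIRST[A]={a,b,c,d}  FIRST[B]={b,c,d}  FIRST[C]={b,d}
round 4: (no change)
  FIRST[S]={a,b,c,d}  FIRST[A]={a,b,c,d}  FIRST[B]={b,c,d}  FIRST[C]={b,d}

FIRST(B) = ["b", "c", "d"]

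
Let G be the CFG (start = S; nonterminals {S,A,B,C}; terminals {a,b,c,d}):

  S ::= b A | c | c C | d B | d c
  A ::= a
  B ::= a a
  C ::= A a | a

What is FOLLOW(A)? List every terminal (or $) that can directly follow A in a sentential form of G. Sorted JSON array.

FIRST sets, iterate to fixpoint:
[1]
  A via A→a: +{a}
  B via B→a a: +{a}
  C via C→A a: +{a}
  S via S→b A: +{b}
  S via S→c: +{c}
  S via S→d B: +{d}
  FIRST[S]={b,c,d}  FIRST[A]={a}  FIRST[B]={a}  FIRST[C]={a}
[2] (no change)
  FIRST[S]={b,c,d}  FIRST[A]={a}  FIRST[B]={a}  FIRST[C]={a}

Compute FOLLOW by fixpoint:
FOLLOW(S) := {$}
pass 1:
  C→A a: FOLLOW(A) ⊇ FIRST(a) = {a}; new: +{a}
  S→b A: FOLLOW(A) ⊇ FOLLOW(S) ⊇ {$}; new: +{$}
  S→c C: FOLLOW(C) ⊇ FOLLOW(S) ⊇ {$}; new: +{$}
  S→d B: FOLLOW(B) ⊇ FOLLOW(S) ⊇ {$}; new: +{$}
  S: {$}  A: {$,a}  B: {$}  C: {$}
pass 2: — fixpoint
  S: {$}  A: {$,a}  B: {$}  C: {$}

FOLLOW(A) = ["$", "a"]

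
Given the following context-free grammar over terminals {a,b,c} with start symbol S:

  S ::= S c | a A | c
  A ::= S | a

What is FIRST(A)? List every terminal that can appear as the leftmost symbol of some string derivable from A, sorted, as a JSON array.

FIRST iteration:
iter 1:
  A via A→a: +{a}
  S via S→a A: +{a}
  S via S→c: +{c}
  FIRST(S)={a,c}  FIRST(A)={a}
iter 2:
  A via A→S: +{c}
  FIRST(S)={a,c}  FIRST(A)={a,c}
iter 3: done
  FIRST(S)={a,c}  FIRST(A)={a,c}

FIRST(A) = ["a", "c"]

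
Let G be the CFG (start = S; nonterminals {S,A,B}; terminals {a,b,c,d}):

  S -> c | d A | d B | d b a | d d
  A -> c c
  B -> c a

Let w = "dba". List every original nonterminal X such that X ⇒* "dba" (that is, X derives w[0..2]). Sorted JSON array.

CNF form of G:
  S -> T2 A | T2 B | T2 T2 | T2 X4 | c
  A -> T0 T0
  B -> T0 T1
  T0 -> c
  T1 -> a
  T2 -> d
  T3 -> b
  X4 -> T3 T1

CYK fill — only the sub-triangle for w[0..2]:
  cell(0,0) d: {T2}  orig:{}
  cell(1,1) b: {T3}  orig:{}
  cell(2,2) a: {T1}  orig:{}
  cell(0,1) db: ∅
  cell(1,2) ba: {X4}  orig:{}
  cell(0,2) dba: {S}

Original NTs in T[0,2] deriving "dba": ["S"]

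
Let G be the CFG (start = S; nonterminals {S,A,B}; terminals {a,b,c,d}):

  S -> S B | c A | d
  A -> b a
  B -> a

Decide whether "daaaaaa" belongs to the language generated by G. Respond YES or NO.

Convert to CNF:
  S -> S B | T2 A | d
  A -> T0 T1
  B -> a
  T0 -> b
  T1 -> a
  T2 -> c

Fill CYK table bottom-up:
  T[0,0] 'd' = {S}
  T[1,1] 'a' = {B,T1}  orig:{B}
  T[2,2] 'a' = {B,T1}  orig:{B}
  T[3,3] 'a' = {B,T1}  orig:{B}
  T[4,4] 'a' = {B,T1}  orig:{B}
  T[5,5] 'a' = {B,T1}  orig:{B}
  T[6,6] 'a' = {B,T1}  orig:{B}
  T[0,1] 'da' = {S}
  T[1,2] 'aa' = ∅
  T[2,3] 'aa' = ∅
  T[3,4] 'aa' = ∅
  T[4,5] 'aa' = ∅
  T[5,6] 'aa' = ∅
  T[0,2] 'daa' = {S}
  T[1,3] 'aaa' = ∅
  T[2,4] 'aaa' = ∅
  T[3,5] 'aaa' = ∅
  T[4,6] 'aaa' = ∅
  T[0,3] 'daaa' = {S}
  T[1,4] 'aaaa' = ∅
  T[2,5] 'aaaa' = ∅
  T[3,6] 'aaaa' = ∅
  T[0,4] 'daaaa' = {S}
  T[1,5] 'aaaaa' = ∅
  T[2,6] 'aaaaa' = ∅
  T[0,5] 'daaaaa' = {S}
  T[1,6] 'aaaaaa' = ∅
  T[0,6] 'daaaaaa' = {S}

S ∈ T[0,6] ⇒ YES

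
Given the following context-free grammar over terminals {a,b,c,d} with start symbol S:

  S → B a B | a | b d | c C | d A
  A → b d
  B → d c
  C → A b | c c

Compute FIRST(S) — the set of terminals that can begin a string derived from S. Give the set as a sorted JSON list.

FIRST sets, iterate to fixpoint:
iter 1:
  A via A→b d: +{b}
  B via B→d c: +{d}
  C via C→A b: +{b}
  C via C→c c: +{c}
  S via S→B a B: +{d}
  S via S→a: +{a}
  S via S→b d: +{b}
  S via S→c C: +{c}
  S: {a,b,c,d}  A: {b}  B: {d}  C: {b,c}
iter 2: (stable)
  S: {a,b,c,d}  A: {b}  B: {d}  C: {b,c}

FIRST(S) = ["a", "b", "c", "d"]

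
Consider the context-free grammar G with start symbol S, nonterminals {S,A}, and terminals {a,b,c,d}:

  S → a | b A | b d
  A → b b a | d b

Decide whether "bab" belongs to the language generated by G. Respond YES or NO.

Convert to CNF:
  S -> T0 A | T0 T2 | a
  A -> T0 X3 | T2 T0
  T0 -> b
  T1 -> a
  T2 -> d
  X3 -> T0 T1

Fill CYK table bottom-up:
  [0..0]={T0}  "b"  orig:{}
  [1..1]={S,T1}  "a"  orig:{S}
  [2..2]={T0}  "b"  orig:{}
  [0..1]={X3}  "ba"  orig:{}
  [1..2]=∅  "ab"
  [0..2]=∅  "bab"

S ∉ T[0,2] ⇒ NO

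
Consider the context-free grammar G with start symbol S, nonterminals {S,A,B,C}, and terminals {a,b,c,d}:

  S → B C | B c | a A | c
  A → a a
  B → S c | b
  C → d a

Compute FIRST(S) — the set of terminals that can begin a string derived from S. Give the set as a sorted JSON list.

FIRST sets, iterate to fixpoint:
[1]
  A via A→a a: +{a}
  B via B→b: +{b}
  C via C→d a: +{d}
  S via S→B C: +{b}
  S via S→a A: +{a}
  S via S→c: +{c}
  FIRST(S)={a,b,c}  FIRST(A)={a}  FIRST(B)={b}  FIRST(C)={d}
[2]
  B via B→S c: +{a,c}
  FIRST(S)={a,b,c}  FIRST(A)={a}  FIRST(B)={a,b,c}  FIRST(C)={d}
[3] done
  FIRST(S)={a,b,c}  FIRST(A)={a}  FIRST(B)={a,b,c}  FIRST(C)={d}

FIRST(S) = ["a", "b", "c"]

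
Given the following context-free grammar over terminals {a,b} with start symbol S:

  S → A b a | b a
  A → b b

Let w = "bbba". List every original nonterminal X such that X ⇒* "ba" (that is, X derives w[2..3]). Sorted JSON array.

Convert to CNF:
  S -> A X2 | T0 T1
  A -> T0 T0
  T0 -> b
  T1 -> a
  X2 -> T0 T1

CYK fill, restricted to cells inside w[2..3]:
  T[2,2] 'b' = {T0}  orig:{}
  T[3,3] 'a' = {T1}  orig:{}
  T[2,3] 'ba' = {S,X2}  orig:{S}

Original NTs in T[2,3] deriving "ba": ["S"]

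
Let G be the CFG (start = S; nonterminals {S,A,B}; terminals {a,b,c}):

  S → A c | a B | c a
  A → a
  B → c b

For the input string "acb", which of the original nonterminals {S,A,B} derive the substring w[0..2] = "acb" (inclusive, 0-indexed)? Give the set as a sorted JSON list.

CNF form of G:
  S -> A T0 | T0 T2 | T2 B
  A -> a
  B -> T0 T1
  T0 -> c
  T1 -> b
  T2 -> a

CYK fill (cells [i..j] with 0 ≤ i ≤ j ≤ 2 only):
  [0..0]={A,T2}  "a"  orig:{A}
  [1..1]={T0}  "c"  orig:{}
  [2..2]={T1}  "b"  orig:{}
  [0..1]={S}  "ac"
  [1..2]={B}  "cb"
  [0..2]={S}  "acb"

Original NTs in T[0,2] deriving "acb": ["S"]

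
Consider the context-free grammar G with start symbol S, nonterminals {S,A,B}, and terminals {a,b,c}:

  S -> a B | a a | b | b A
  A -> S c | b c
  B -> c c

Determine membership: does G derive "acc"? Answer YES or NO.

CNF form of G:
  S -> T1 A | T2 B | T2 T2 | b
  A -> S T0 | T1 T0
  B -> T0 T0
  T0 -> c
  T1 -> b
  T2 -> a

CYK table (by increasing span):
  [0..0]={T2}  "a"  orig:{}
  [1..1]={T0}  "c"  orig:{}
  [2..2]={T0}  "c"  orig:{}
  [0..1]=∅  "ac"
  [1..2]={B}  "cc"
  [0..2]={S}  "acc"

S ∈ T[0,2] ⇒ YES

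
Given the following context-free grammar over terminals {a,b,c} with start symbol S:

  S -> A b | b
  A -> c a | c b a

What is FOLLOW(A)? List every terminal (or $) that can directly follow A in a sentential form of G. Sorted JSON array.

FIRST iteration:
pass 1:
  A via A→c a: +{c}
  S via S→A b: +{c}
  S via S→b: +{b}
  S: {b,c}  A: {c}
pass 2: — fixpoint
  S: {b,c}  A: {c}

FOLLOW iteration:
initialize: $ ∈ FOLLOW(S)
[1]
  S→A b: FOLLOW(A) ⊇ FIRST(b) = {b}; new: +{b}
  FOLLOW[S]={$}  FOLLOW[A]={b}
[2] (no change)
  FOLLOW[S]={$}  FOLLOW[A]={b}

FOLLOW(A) = ["b"]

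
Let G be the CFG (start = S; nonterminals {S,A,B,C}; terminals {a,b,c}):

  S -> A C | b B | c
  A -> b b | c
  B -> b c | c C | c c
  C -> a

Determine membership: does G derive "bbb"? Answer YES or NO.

CNF form of G:
  S -> A C | T0 B | c
  A -> T0 T0 | c
  B -> T0 T1 | T1 C | T1 T1
  C -> a
  T0 -> b
  T1 -> c

Fill CYK table bottom-up:
  [0..0]={T0}  "b"  orig:{}
  [1..1]={T0}  "b"  orig:{}
  [2..2]={T0}  "b"  orig:{}
  [0..1]={A}  "bb"
  [1..2]={A}  "bb"
  [0..2]=∅  "bbb"

S ∉ T[0,2] ⇒ NO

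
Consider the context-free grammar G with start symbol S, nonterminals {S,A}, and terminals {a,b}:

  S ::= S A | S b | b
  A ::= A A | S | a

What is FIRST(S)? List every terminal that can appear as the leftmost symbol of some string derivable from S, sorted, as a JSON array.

FIRST sets, iterate to fixpoint:
round 1:
  A via A→a: +{a}
  S via S→b: +{b}
  S: {b}  A: {a}
round 2:
  A via A→S: +{b}
  S: {b}  A: {a,b}
round 3: done
  S: {b}  A: {a,b}

FIRST(S) = ["b"]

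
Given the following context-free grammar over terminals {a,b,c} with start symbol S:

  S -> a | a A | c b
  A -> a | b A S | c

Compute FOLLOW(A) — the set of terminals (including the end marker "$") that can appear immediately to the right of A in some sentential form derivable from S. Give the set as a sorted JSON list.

FIRST sets, iterate to fixpoint:
[1]
  A via A→a: +{a}
  A via A→b A S: +{b}
  A via A→c: +{c}
  S via S→a: +{a}
  S via S→c b: +{c}
  FIRST[S]={a,c}  FIRST[A]={a,b,c}
[2] (no change)
  FIRST[S]={a,c}  FIRST[A]={a,b,c}

Compute FOLLOW by fixpoint:
initialize: $ ∈ FOLLOW(S)
iter 1:
  A→b A S: FOLLOW(A) ⊇ FIRST(S) = {a,c}; new: +{a,c}
  A→b A S: FOLLOW(S) ⊇ FOLLOW(A) ⊇ {a,c}; new: +{a,c}
  S→a A: FOLLOW(A) ⊇ FOLLOW(S) ⊇ {$,a,c}; new: +{$}
  S: {$,a,c}  A: {$,a,c}
iter 2: (stable)
  S: {$,a,c}  A: {$,a,c}

FOLLOW(A) = ["$", "a", "c"]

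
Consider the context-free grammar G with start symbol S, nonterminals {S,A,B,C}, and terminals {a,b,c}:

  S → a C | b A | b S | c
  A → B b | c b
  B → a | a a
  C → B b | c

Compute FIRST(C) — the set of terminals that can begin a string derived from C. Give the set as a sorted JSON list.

Compute FIRST by fixpoint:
iter 1:
  A via A→c b: +{c}
  B via B→a: +{a}
  C via C→B b: +{a}
  C via C→c: +{c}
  S via S→a C: +{a}
  S via S→b A: +{b}
  S via S→c: +{c}
  S: {a,b,c}  A: {c}  B: {a}  C: {a,c}
iter 2:
  A via A→B b: +{a}
  S: {a,b,c}  A: {a,c}  B: {a}  C: {a,c}
iter 3: (no change)
  S: {a,b,c}  A: {a,c}  B: {a}  C: {a,c}

FIRST(C) = ["a", "c"]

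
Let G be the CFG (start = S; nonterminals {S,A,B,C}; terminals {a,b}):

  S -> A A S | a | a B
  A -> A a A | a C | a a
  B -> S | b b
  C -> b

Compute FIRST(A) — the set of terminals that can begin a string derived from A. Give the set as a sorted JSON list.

FIRST iteration:
round 1:
  A via A→a C: +{a}
  B via B→b b: +{b}
  C via C→b: +{b}
  S via S→A A S: +{a}
  FIRST(S)={a}  FIRST(A)={a}  FIRST(B)={b}  FIRST(C)={b}
round 2:
  B via B→S: +{a}
  FIRST(S)={a}  FIRST(A)={a}  FIRST(B)={a,b}  FIRST(C)={b}
round 3: (no change)
  FIRST(S)={a}  FIRST(A)={a}  FIRST(B)={a,b}  FIRST(C)={b}

FIRST(A) = ["a"]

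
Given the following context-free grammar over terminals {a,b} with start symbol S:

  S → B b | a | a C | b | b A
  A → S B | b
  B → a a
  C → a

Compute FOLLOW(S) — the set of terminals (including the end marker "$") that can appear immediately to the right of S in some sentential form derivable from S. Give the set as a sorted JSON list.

FIRST sets, iterate to fixpoint:
[1]
  A via A→b: +{b}
  B via B→a a: +{a}
  C via C→a: +{a}
  S via S→B b: +{a}
  S via S→b: +{b}
  S: {a,b}  A: {b}  B: {a}  C: {a}
[2]
  A via A→S B: +{a}
  S: {a,b}  A: {a,b}  B: {a}  C: {a}
[3] (stable)
  S: {a,b}  A: {a,b}  B: {a}  C: {a}

Compute FOLLOW by fixpoint:
seed FOLLOW(S) with $
iter 1:
  A→S B: FOLLOW(S) ⊇ FIRST(B) = {a}; new: +{a}
  S→B b: FOLLOW(B) ⊇ FIRST(b) = {b}; new: +{b}
  S→a C: FOLLOW(C) ⊇ FOLLOW(S) ⊇ {$,a}; new: +{$,a}
  S→b A: FOLLOW(A) ⊇ FOLLOW(S) ⊇ {$,a}; new: +{$,a}
  FOLLOW(S)={$,a}  FOLLOW(A)={$,a}  FOLLOW(B)={b}  FOLLOW(C)={$,a}
iter 2:
  A→S B: FOLLOW(B) ⊇ FOLLOW(A) ⊇ {$,a}; new: +{$,a}
  FOLLOW(S)={$,a}  FOLLOW(A)={$,a}  FOLLOW(B)={$,a,b}  FOLLOW(C)={$,a}
iter 3: — fixpoint
  FOLLOW(S)={$,a}  FOLLOW(A)={$,a}  FOLLOW(B)={$,a,b}  FOLLOW(C)={$,a}

FOLLOW(S) = ["$", "a"]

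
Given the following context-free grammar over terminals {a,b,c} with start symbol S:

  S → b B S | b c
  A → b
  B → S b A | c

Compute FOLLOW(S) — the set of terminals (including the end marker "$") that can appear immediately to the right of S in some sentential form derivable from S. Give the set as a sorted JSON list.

FIRST sets, iterate to fixpoint:
round 1:
  A via A→b: +{b}
  B via B→c: +{c}
  S via S→b B S: +{b}
  FIRST[S]={b}  FIRST[A]={b}  FIRST[B]={c}
round 2:
  B via B→S b A: +{b}
  FIRST[S]={b}  FIRST[A]={b}  FIRST[B]={b,c}
round 3: done
  FIRST[S]={b}  FIRST[A]={b}  FIRST[B]={b,c}

Compute FOLLOW by fixpoint:
seed FOLLOW(S) with $
[1]
  B→S b A: FOLLOW(S) ⊇ FIRST(b) = {b}; new: +{b}
  S→b B S: FOLLOW(B) ⊇ FIRST(S) = {b}; new: +{b}
  FOLLOW(S)={$,b}  FOLLOW(A)={}  FOLLOW(B)={b}
[2]
  B→S b A: FOLLOW(A) ⊇ FOLLOW(B) ⊇ {b}; new: +{b}
  FOLLOW(S)={$,b}  FOLLOW(A)={b}  FOLLOW(B)={b}
[3] done
  FOLLOW(S)={$,b}  FOLLOW(A)={b}  FOLLOW(B)={b}

FOLLOW(S) = ["$", "b"]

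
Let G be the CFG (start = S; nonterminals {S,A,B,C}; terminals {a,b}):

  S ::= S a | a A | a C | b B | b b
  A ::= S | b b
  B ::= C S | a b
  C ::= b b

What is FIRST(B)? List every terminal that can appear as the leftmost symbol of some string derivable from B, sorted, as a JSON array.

Compute FIRST by fixpoint:
iter 1:
  A via A→b b: +{b}
  B via B→a b: +{a}
  C via C→b b: +{b}
  S via S→a A: +{a}
  S via S→b B: +{b}
  S: {a,b}  A: {b}  B: {a}  C: {b}
iter 2:
  A via A→S: +{a}
  B via B→C S: +{b}
  S: {a,b}  A: {a,b}  B: {a,b}  C: {b}
iter 3: (no change)
  S: {a,b}  A: {a,b}  B: {a,b}  C: {b}

FIRST(B) = ["a", "b"]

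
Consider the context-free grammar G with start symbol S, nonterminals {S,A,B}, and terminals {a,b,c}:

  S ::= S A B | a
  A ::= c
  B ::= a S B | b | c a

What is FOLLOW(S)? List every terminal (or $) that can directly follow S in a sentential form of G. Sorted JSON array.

FIRST sets, iterate to fixpoint:
iter 1:
  A via A→c: +{c}
  B via B→a S B: +{a}
  B via B→b: +{b}
  B via B→c a: +{c}
  S via S→a: +{a}
  FIRST(S)={a}  FIRST(A)={c}  FIRST(B)={a,b,c}
iter 2: — fixpoint
  FIRST(S)={a}  FIRST(A)={c}  FIRST(B)={a,b,c}

FOLLOW sets:
seed FOLLOW(S) with $
iter 1:
  B→a S B: FOLLOW(S) ⊇ FIRST(B) = {a,b,c}; new: +{a,b,c}
  S→S A B: FOLLOW(A) ⊇ FIRST(B) = {a,b,c}; new: +{a,b,c}
  S→S A B: FOLLOW(B) ⊇ FOLLOW(S) ⊇ {$,a,b,c}; new: +{$,a,b,c}
  FOLLOW[S]={$,a,b,c}  FOLLOW[A]={a,b,c}  FOLLOW[B]={$,a,b,c}
iter 2: (stable)
  FOLLOW[S]={$,a,b,c}  FOLLOW[A]={a,b,c}  FOLLOW[B]={$,a,b,c}

FOLLOW(S) = ["$", "a", "b", "c"]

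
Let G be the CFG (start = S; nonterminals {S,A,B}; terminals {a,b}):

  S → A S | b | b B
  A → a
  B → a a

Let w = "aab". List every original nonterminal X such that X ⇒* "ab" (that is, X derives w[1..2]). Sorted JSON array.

CNF form of G:
  S -> A S | T1 B | b
  A -> a
  B -> T0 T0
  T0 -> a
  T1 -> b

CYK table (by increasing span), restricted to cells inside w[1..2]:
  [1..1]={A,T0}  "a"  orig:{A}
  [2..2]={S,T1}  "b"  orig:{S}
  [1..2]={S}  "ab"

Original NTs in T[1,2] deriving "ab": ["S"]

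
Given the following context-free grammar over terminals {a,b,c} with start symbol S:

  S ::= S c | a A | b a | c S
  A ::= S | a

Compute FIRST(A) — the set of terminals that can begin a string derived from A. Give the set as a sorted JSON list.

FIRST sets, iterate to fixpoint:
round 1:
  A via A→a: +{a}
  S via S→a A: +{a}
  S via S→b a: +{b}
  S via S→c S: +{c}
  FIRST(S)={a,b,c}  FIRST(A)={a}
round 2:
  A via A→S: +{b,c}
  FIRST(S)={a,b,c}  FIRST(A)={a,b,c}
round 3: — fixpoint
  FIRST(S)={a,b,c}  FIRST(A)={a,b,c}

FIRST(A) = ["a", "b", "c"]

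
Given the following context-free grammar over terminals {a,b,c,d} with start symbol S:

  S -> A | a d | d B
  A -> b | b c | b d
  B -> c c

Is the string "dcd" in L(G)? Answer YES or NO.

CNF form of G:
  S -> T0 T1 | T0 T2 | T2 B | T3 T2 | b
  A -> T0 T1 | T0 T2 | b
  B -> T1 T1
  T0 -> b
  T1 -> c
  T2 -> d
  T3 -> a

CYK table (by increasing span):
  [0..0]={T2}  "d"  orig:{}
  [1..1]={T1}  "c"  orig:{}
  [2..2]={T2}  "d"  orig:{}
  [0..1]=∅  "dc"
  [1..2]=∅  "cd"
  [0..2]=∅  "dcd"

S ∉ T[0,2] ⇒ NO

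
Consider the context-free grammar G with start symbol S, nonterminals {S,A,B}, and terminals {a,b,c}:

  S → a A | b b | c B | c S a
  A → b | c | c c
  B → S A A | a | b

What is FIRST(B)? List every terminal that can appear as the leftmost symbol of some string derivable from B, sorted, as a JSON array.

FIRST iteration:
iter 1:
  A via A→b: +{b}
  A via A→c: +{c}
  B via B→a: +{a}
  B via B→b: +{b}
  S via S→a A: +{a}
  S via S→b b: +{b}
  S via S→c B: +{c}
  S: {a,b,c}  A: {b,c}  B: {a,b}
iter 2:
  B via B→S A A: +{c}
  S: {a,b,c}  A: {b,c}  B: {a,b,c}
iter 3: — fixpoint
  S: {a,b,c}  A: {b,c}  B: {a,b,c}

FIRST(B) = ["a", "b", "c"]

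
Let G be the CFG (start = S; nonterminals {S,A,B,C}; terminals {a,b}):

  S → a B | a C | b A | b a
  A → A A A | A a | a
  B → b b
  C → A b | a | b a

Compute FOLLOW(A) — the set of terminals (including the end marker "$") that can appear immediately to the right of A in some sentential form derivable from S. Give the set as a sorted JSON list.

Compute FIRST by fixpoint:
round 1:
  A via A→a: +{a}
  B via B→b b: +{b}
  C via C→A b: +{a}
  C via C→b a: +{b}
  S via S→a B: +{a}
  S via S→b A: +{b}
  FIRST[S]={a,b}  FIRST[A]={a}  FIRST[B]={b}  FIRST[C]={a,b}
round 2: done
  FIRST[S]={a,b}  FIRST[A]={a}  FIRST[B]={b}  FIRST[C]={a,b}

FOLLOW iteration:
FOLLOW(S) := {$}
pass 1:
  A→A A A: FOLLOW(A) ⊇ FIRST(A) = {a}; new: +{a}
  C→A b: FOLLOW(A) ⊇ FIRST(b) = {b}; new: +{b}
  S→a B: FOLLOW(B) ⊇ FOLLOW(S) ⊇ {$}; new: +{$}
  S→a C: FOLLOW(C) ⊇ FOLLOW(S) ⊇ {$}; new: +{$}
  S→b A: FOLLOW(A) ⊇ FOLLOW(S) ⊇ {$}; new: +{$}
  S: {$}  A: {$,a,b}  B: {$}  C: {$}
pass 2: (stable)
  S: {$}  A: {$,a,b}  B: {$}  C: {$}

FOLLOW(A) = ["$", "a", "b"]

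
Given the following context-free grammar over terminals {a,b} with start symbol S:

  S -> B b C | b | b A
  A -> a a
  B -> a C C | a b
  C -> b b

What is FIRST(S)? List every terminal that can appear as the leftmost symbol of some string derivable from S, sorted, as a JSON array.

Compute FIRST by fixpoint:
[1]
  A via A→a a: +{a}
  B via B→a C C: +{a}
  C via C→b b: +{b}
  S via S→B b C: +{a}
  S via S→b: +{b}
  FIRST(S)={a,b}  FIRST(A)={a}  FIRST(B)={a}  FIRST(C)={b}
[2] (no change)
  FIRST(S)={a,b}  FIRST(A)={a}  FIRST(B)={a}  FIRST(C)={b}

FIRST(S) = ["a", "b"]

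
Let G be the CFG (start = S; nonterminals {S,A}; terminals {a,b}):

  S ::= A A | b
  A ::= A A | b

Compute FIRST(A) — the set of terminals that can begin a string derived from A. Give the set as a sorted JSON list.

Compute FIRST by fixpoint:
round 1:
  A via A→b: +{b}
  S via S→A A: +{b}
  S: {b}  A: {b}
round 2: done
  S: {b}  A: {b}

FIRST(A) = ["b"]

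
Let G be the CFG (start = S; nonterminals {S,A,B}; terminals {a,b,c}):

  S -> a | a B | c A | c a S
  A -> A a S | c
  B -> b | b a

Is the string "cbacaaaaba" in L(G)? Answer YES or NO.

Convert to CNF:
  S -> T0 B | T2 A | T2 X4 | a
  A -> A X3 | c
  B -> T1 T0 | b
  T0 -> a
  T1 -> b
  T2 -> c
  X3 -> T0 S
  X4 -> T0 S

Fill CYK table bottom-up:
  cell(0,0) c: {A,T2}  orig:{A}
  cell(1,1) b: {B,T1}  orig:{B}
  cell(2,2) a: {S,T0}  orig:{S}
  cell(3,3) c: {A,T2}  orig:{A}
  cell(4,4) a: {S,T0}  orig:{S}
  cell(5,5) a: {S,T0}  orig:{S}
  cell(6,6) a: {S,T0}  orig:{S}
  cell(7,7) a: {S,T0}  orig:{S}
  cell(8,8) b: {B,T1}  orig:{B}
  cell(9,9) a: {S,T0}  orig:{S}
  cell(0,1) cb: ∅
  cell(1,2) ba: {B}
  cell(2,3) ac: ∅
  cell(3,4) ca: ∅
  cell(4,5) aa: {X3,X4}  orig:{}
  cell(5,6) aa: {X3,X4}  orig:{}
  cell(6,7) aa: {X3,X4}  orig:{}
  cell(7,8) ab: {S}
  cell(8,9) ba: {B}
  cell(0,2) cba: ∅
  cell(1,3) bac: ∅
  cell(2,4) aca: ∅
  cell(3,5) caa: {A,S}
  cell(4,6) aaa: ∅
  cell(5,7) aaa: ∅
  cell(6,8) aab: {X3,X4}  orig:{}
  cell(7,9) aba: {S}
  cell(0,3) cbac: ∅
  cell(1,4) baca: ∅
  cell(2,5) acaa: {X3,X4}  orig:{}
  cell(3,6) caaa: ∅
  cell(4,7) aaaa: ∅
  cell(5,8) aaab: ∅
  cell(6,9) aaba: {X3,X4}  orig:{}
  cell(0,4) cbaca: ∅
  cell(1,5) bacaa: ∅
  cell(2,6) acaaa: ∅
  cell(3,7) caaaa: {A}
  cell(4,8) aaaab: ∅
  cell(5,9) aaaba: ∅
  cell(0,5) cbacaa: ∅
  cell(1,6) bacaaa: ∅
  cell(2,7) acaaaa: ∅
  cell(3,8) caaaab: {A}
  cell(4,9) aaaaba: ∅
  cell(0,6) cbacaaa: ∅
  cell(1,7) bacaaaa: ∅
  cell(2,8) acaaaab: ∅
  cell(3,9) caaaaba: {A}
  cell(0,7) cbacaaaa: ∅
  cell(1,8) bacaaaab: ∅
  cell(2,9) acaaaaba: ∅
  cell(0,8) cbacaaaab: ∅
  cell(1,9) bacaaaaba: ∅
  cell(0,9) cbacaaaaba: ∅

S ∉ T[0,9] ⇒ NO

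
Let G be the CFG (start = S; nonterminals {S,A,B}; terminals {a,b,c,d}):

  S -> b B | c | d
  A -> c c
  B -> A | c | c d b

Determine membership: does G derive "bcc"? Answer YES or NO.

CNF form of G:
  S -> T2 B | c | d
  A -> T0 T0
  B -> T0 T0 | T0 X3 | c
  T0 -> c
  T1 -> d
  T2 -> b
  X3 -> T1 T2

Fill CYK table bottom-up:
  [0..0]={T2}  "b"  orig:{}
  [1..1]={B,S,T0}  "c"  orig:{B,S}
  [2..2]={B,S,T0}  "c"  orig:{B,S}
  [0..1]={S}  "bc"
  [1..2]={A,B}  "cc"
  [0..2]={S}  "bcc"

S ∈ T[0,2] ⇒ YES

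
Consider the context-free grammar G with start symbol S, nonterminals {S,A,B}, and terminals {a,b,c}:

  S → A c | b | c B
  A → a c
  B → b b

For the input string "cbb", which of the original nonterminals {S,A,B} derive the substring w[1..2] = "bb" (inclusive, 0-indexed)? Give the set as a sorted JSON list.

CNF form of G:
  S -> A T1 | T1 B | b
  A -> T0 T1
  B -> T2 T2
  T0 -> a
  T1 -> c
  T2 -> b

Fill CYK table bottom-up, restricted to cells inside w[1..2]:
  cell(1,1) b: {S,T2}  orig:{S}
  cell(2,2) b: {S,T2}  orig:{S}
  cell(1,2) bb: {B}

Original NTs in T[1,2] deriving "bb": ["B"]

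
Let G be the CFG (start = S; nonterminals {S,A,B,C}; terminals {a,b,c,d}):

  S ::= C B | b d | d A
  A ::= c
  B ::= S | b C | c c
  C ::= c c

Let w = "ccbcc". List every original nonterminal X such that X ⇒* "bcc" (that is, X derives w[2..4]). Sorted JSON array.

Convert to CNF:
  S -> C B | T0 T1 | T1 A
  A -> c
  B -> C B | T0 C | T0 T1 | T1 A | T2 T2
  C -> T2 T2
  T0 -> b
  T1 -> d
  T2 -> c

CYK table (by increasing span) (cells [i..j] with 2 ≤ i ≤ j ≤ 4 only):
  [2..2]={T0}  "b"  orig:{}
  [3..3]={A,T2}  "c"  orig:{A}
  [4..4]={A,T2}  "c"  orig:{A}
  [2..3]=∅  "bc"
  [3..4]={B,C}  "cc"
  [2..4]={B}  "bcc"

Original NTs in T[2,4] deriving "bcc": ["B"]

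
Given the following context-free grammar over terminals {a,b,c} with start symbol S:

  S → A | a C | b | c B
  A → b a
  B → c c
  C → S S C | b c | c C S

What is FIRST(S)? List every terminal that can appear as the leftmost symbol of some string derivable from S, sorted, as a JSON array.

Compute FIRST by fixpoint:
pass 1:
  A via A→b a: +{b}
  B via B→c c: +{c}
  C via C→b c: +{b}
  C via C→c C S: +{c}
  S via S→A: +{b}
  S via S→a C: +{a}
  S via S→c B: +{c}
  FIRST(S)={a,b,c}  FIRST(A)={b}  FIRST(B)={c}  FIRST(C)={b,c}
pass 2:
  C via C→S S C: +{a}
  FIRST(S)={a,b,c}  FIRST(A)={b}  FIRST(B)={c}  FIRST(C)={a,b,c}
pass 3: (stable)
  FIRST(S)={a,b,c}  FIRST(A)={b}  FIRST(B)={c}  FIRST(C)={a,b,c}

FIRST(S) = ["a", "b", "c"]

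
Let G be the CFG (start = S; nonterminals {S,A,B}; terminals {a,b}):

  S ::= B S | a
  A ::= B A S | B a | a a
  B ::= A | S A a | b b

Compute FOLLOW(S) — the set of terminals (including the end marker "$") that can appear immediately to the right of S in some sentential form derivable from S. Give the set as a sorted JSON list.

Compute FIRST by fixpoint:
pass 1:
  A via A→a a: +{a}
  B via B→A: +{a}
  B via B→b b: +{b}
  S via S→B S: +{a,b}
  FIRST[S]={a,b}  FIRST[A]={a}  FIRST[B]={a,b}
pass 2:
  A via A→B A S: +{b}
  FIRST[S]={a,b}  FIRST[A]={a,b}  FIRST[B]={a,b}
pass 3: — fixpoint
  FIRST[S]={a,b}  FIRST[A]={a,b}  FIRST[B]={a,b}

Compute FOLLOW by fixpoint:
initialize: $ ∈ FOLLOW(S)
[1]
  A→B A S: FOLLOW(B) ⊇ FIRST(A) = {a,b}; new: +{a,b}
  A→B A S: FOLLOW(A) ⊇ FIRST(S) = {a,b}; new: +{a,b}
  A→B A S: FOLLOW(S) ⊇ FOLLOW(A) ⊇ {a,b}; new: +{a,b}
  S: {$,a,b}  A: {a,b}  B: {a,b}
[2] done
  S: {$,a,b}  A: {a,b}  B: {a,b}

FOLLOW(S) = ["$", "a", "b"]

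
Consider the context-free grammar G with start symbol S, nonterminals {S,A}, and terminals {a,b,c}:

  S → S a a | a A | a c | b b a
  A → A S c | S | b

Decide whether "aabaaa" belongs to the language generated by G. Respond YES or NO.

Convert to CNF:
  S -> S X6 | T1 A | T1 T0 | T2 X7
  A -> A X3 | S X4 | T1 A | T1 T0 | T2 X5 | b
  T0 -> c
  T1 -> a
  T2 -> b
  X3 -> S T0
  X4 -> T1 T1
  X5 -> T2 T1
  X6 -> T1 T1
  X7 -> T2 T1

Fill CYK table bottom-up:
  T[0,0] 'a' = {T1}  orig:{}
  T[1,1] 'a' = {T1}  orig:{}
  T[2,2] 'b' = {A,T2}  orig:{A}
  T[3,3] 'a' = {T1}  orig:{}
  T[4,4] 'a' = {T1}  orig:{}
  T[5,5] 'a' = {T1}  orig:{}
  T[0,1] 'aa' = {X4,X6}  orig:{}
  T[1,2] 'ab' = {A,S}
  T[2,3] 'ba' = {X5,X7}  orig:{}
  T[3,4] 'aa' = {X4,X6}  orig:{}
  T[4,5] 'aa' = {X4,X6}  orig:{}
  T[0,2] 'aab' = {A,S}
  T[1,3] 'aba' = ∅
  T[2,4] 'baa' = ∅
  T[3,5] 'aaa' = ∅
  T[0,3] 'aaba' = ∅
  T[1,4] 'abaa' = {A,S}
  T[2,5] 'baaa' = ∅
  T[0,4] 'aabaa' = {A,S}
  T[1,5] 'abaaa' = ∅
  T[0,5] 'aabaaa' = ∅

S ∉ T[0,5] ⇒ NO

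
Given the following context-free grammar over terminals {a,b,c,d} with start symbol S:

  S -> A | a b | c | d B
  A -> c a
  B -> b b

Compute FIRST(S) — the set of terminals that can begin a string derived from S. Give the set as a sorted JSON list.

FIRST iteration:
pass 1:
  A via A→c a: +{c}
  B via B→b b: +{b}
  S via S→A: +{c}
  S via S→a b: +{a}
  S via S→d B: +{d}
  FIRST[S]={a,c,d}  FIRST[A]={c}  FIRST[B]={b}
pass 2: (no change)
  FIRST[S]={a,c,d}  FIRST[A]={c}  FIRST[B]={b}

FIRST(S) = ["a", "c", "d"]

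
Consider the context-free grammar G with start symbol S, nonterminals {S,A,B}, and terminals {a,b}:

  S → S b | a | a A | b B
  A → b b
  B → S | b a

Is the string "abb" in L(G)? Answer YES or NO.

Convert to CNF:
  S -> S T0 | T0 B | T1 A | a
  A -> T0 T0
  B -> S T0 | T0 B | T0 T1 | T1 A | a
  T0 -> b
  T1 -> a

CYK fill:
  cell(0,0) a: {B,S,T1}  orig:{B,S}
  cell(1,1) b: {T0}  orig:{}
  cell(2,2) b: {T0}  orig:{}
  cell(0,1) ab: {B,S}
  cell(1,2) bb: {A}
  cell(0,2) abb: {B,S}

S ∈ T[0,2] ⇒ YES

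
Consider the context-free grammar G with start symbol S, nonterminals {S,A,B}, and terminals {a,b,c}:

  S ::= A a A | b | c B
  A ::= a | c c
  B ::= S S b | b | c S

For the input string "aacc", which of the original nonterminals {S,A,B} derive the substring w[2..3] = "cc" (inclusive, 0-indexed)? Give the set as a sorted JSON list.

Convert to CNF:
  S -> A X4 | T0 B | b
  A -> T0 T0 | a
  B -> S X3 | T0 S | b
  T0 -> c
  T1 -> b
  T2 -> a
  X3 -> S T1
  X4 -> T2 A

CYK fill — only the sub-triangle for w[2..3]:
  T[2,2] 'c' = {T0}  orig:{}
  T[3,3] 'c' = {T0}  orig:{}
  T[2,3] 'cc' = {A}

Original NTs in T[2,3] deriving "cc": ["A"]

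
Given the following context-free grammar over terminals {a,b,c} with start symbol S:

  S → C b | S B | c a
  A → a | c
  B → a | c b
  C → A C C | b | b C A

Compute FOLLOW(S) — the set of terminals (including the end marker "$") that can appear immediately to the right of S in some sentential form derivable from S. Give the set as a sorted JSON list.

Compute FIRST by fixpoint:
pass 1:
  A via A→a: +{a}
  A via A→c: +{c}
  B via B→a: +{a}
  B via B→c b: +{c}
  C via C→A C C: +{a,c}
  C via C→b: +{b}
  S via S→C b: +{a,b,c}
  S: {a,b,c}  A: {a,c}  B: {a,c}  C: {a,b,c}
pass 2: (stable)
  S: {a,b,c}  A: {a,c}  B: {a,c}  C: {a,b,c}

FOLLOW sets:
seed FOLLOW(S) with $
[1]
  C→A C C: FOLLOW(A) ⊇ FIRST(C) = {a,b,c}; new: +{a,b,c}
  C→A C C: FOLLOW(C) ⊇ FIRST(C) = {a,b,c}; new: +{a,b,c}
  S→S B: FOLLOW(S) ⊇ FIRST(B) = {a,c}; new: +{a,c}
  S→S B: FOLLOW(B) ⊇ FOLLOW(S) ⊇ {$,a,c}; new: +{$,a,c}
  FOLLOW(S)={$,a,c}  FOLLOW(A)={a,b,c}  FOLLOW(B)={$,a,c}  FOLLOW(C)={a,b,c}
[2] (stable)
  FOLLOW(S)={$,a,c}  FOLLOW(A)={a,b,c}  FOLLOW(B)={$,a,c}  FOLLOW(C)={a,b,c}

FOLLOW(S) = ["$", "a", "c"]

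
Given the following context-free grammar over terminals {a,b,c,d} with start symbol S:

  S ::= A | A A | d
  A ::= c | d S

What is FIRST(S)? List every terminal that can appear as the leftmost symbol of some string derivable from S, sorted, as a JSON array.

FIRST iteration:
pass 1:
  A via A→c: +{c}
  A via A→d S: +{d}
  S via S→A: +{c,d}
  FIRST(S)={c,d}  FIRST(A)={c,d}
pass 2: (stable)
  FIRST(S)={c,d}  FIRST(A)={c,d}

FIRST(S) = ["c", "d"]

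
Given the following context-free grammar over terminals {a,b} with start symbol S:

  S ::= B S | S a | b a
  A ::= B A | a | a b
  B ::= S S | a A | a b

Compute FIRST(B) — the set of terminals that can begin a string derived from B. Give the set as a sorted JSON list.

FIRST sets, iterate to fixpoint:
[1]
  A via A→a: +{a}
  B via B→a A: +{a}
  S via S→B S: +{a}
  S via S→b a: +{b}
  FIRST(S)={a,b}  FIRST(A)={a}  FIRST(B)={a}
[2]
  B via B→S S: +{b}
  FIRST(S)={a,b}  FIRST(A)={a}  FIRST(B)={a,b}
[3]
  A via A→B A: +{b}
  FIRST(S)={a,b}  FIRST(A)={a,b}  FIRST(B)={a,b}
[4] done
  FIRST(S)={a,b}  FIRST(A)={a,b}  FIRST(B)={a,b}

FIRST(B) = ["a", "b"]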